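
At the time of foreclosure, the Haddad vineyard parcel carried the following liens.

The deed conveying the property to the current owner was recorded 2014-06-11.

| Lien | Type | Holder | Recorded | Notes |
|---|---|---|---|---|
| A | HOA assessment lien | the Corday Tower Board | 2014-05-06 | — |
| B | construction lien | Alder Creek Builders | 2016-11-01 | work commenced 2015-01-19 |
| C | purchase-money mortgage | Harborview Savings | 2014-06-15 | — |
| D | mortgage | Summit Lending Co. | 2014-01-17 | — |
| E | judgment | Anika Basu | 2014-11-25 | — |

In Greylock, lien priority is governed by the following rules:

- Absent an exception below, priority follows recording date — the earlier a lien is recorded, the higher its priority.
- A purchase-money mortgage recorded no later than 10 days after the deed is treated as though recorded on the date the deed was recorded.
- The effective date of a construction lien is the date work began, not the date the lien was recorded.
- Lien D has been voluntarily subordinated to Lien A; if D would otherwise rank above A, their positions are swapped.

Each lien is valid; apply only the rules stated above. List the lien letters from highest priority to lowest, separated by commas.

First, effective dates: B is treated as recorded 2015-01-19, the work-commencement date; C relates back to the deed date 2014-06-11.
By effective date: D (2014-01-17), A (2014-05-06), C (2014-06-11), E (2014-11-25), B (2015-01-19).
Because D would otherwise rank above A, the subordination swaps them.

A, D, C, E, B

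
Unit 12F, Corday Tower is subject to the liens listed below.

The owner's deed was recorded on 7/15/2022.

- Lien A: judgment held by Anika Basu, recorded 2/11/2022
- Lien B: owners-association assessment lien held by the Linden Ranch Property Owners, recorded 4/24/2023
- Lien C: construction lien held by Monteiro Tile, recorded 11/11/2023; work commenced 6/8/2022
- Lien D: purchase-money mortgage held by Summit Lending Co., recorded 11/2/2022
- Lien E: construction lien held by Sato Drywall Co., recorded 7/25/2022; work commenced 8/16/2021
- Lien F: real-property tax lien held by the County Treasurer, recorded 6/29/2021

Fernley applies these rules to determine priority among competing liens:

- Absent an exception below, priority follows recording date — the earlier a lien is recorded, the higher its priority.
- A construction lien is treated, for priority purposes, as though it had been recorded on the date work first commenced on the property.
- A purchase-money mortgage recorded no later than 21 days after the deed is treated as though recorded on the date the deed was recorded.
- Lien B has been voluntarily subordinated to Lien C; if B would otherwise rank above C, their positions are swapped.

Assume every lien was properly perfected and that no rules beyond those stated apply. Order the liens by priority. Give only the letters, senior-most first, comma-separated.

F, E, A, C, D, B

Effective dates after the stated exceptions: C is treated as recorded 6/8/2022, the work-commencement date; D was recorded 110 days after the deed, outside the 21-day window, so it keeps its recording date; E's effective date is 8/16/2021, when work began.
Sorted by effective date: F (6/29/2021), E (8/16/2021), A (2/11/2022), C (6/8/2022), D (11/2/2022), B (4/24/2023).
B is already junior to C, so the subordination agreement changes nothing.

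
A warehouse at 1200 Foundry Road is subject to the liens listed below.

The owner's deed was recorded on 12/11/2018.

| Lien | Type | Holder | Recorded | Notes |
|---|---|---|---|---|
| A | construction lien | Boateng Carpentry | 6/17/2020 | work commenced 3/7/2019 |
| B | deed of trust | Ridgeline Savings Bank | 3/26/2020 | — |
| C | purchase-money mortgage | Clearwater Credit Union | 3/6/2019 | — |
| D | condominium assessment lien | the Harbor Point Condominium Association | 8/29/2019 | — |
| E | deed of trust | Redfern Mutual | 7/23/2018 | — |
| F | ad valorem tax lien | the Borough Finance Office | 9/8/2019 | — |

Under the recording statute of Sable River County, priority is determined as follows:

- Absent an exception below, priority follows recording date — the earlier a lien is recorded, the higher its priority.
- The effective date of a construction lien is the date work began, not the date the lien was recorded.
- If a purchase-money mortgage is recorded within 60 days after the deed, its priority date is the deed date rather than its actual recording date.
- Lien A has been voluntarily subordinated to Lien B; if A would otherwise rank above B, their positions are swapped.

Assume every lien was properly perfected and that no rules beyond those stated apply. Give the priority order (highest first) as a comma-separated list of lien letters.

Adjusting effective dates: A relates back to 3/7/2019 (work commenced); C missed the 60-day window (85 days after the deed), so its recording date stands.
By effective date, earliest first: E (7/23/2018), C (3/6/2019), A (3/7/2019), D (8/29/2019), F (9/8/2019), B (3/26/2020).
The subordination applies — A was senior to B — so A and B swap.

E, C, B, D, F, A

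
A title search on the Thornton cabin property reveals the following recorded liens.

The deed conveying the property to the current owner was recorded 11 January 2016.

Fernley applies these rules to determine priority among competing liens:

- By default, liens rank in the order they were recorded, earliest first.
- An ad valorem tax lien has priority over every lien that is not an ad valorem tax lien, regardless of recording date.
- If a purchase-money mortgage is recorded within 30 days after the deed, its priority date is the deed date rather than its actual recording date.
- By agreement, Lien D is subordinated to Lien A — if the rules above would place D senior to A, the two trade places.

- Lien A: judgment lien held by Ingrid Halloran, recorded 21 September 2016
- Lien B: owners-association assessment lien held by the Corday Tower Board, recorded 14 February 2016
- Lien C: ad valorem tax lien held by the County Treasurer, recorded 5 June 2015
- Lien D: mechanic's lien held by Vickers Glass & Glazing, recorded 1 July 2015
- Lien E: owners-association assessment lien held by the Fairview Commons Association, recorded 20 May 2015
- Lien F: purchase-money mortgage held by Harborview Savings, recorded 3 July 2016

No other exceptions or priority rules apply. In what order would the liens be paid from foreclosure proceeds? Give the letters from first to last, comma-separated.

Effective dates after the stated exceptions: F missed the 30-day window (174 days after the deed), so its recording date stands.
C, as an ad valorem tax lien, has superpriority and ranks first.
The other liens, earliest effective date first: E (20 May 2015), D (1 July 2015), B (14 February 2016), F (3 July 2016), A (21 September 2016).
D would otherwise be senior to A, so under the subordination agreement D and A exchange positions.

C, E, A, B, F, D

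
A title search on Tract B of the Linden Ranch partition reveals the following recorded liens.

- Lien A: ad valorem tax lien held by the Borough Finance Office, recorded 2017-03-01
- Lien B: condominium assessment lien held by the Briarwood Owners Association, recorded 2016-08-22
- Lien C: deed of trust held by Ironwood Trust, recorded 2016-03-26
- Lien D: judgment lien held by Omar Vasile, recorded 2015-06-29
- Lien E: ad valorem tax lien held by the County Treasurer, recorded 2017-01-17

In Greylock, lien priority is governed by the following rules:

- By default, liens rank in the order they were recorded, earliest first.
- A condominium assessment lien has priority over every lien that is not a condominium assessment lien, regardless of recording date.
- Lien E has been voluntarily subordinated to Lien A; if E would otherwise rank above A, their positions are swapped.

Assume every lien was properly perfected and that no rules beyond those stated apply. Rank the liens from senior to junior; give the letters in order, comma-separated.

B, D, C, A, E

As a condominium assessment lien, B is senior to every other lien.
The other liens, earliest effective date first: D (2015-06-29), C (2016-03-26), E (2017-01-17), A (2017-03-01).
The subordination applies — E was senior to A — so E and A swap.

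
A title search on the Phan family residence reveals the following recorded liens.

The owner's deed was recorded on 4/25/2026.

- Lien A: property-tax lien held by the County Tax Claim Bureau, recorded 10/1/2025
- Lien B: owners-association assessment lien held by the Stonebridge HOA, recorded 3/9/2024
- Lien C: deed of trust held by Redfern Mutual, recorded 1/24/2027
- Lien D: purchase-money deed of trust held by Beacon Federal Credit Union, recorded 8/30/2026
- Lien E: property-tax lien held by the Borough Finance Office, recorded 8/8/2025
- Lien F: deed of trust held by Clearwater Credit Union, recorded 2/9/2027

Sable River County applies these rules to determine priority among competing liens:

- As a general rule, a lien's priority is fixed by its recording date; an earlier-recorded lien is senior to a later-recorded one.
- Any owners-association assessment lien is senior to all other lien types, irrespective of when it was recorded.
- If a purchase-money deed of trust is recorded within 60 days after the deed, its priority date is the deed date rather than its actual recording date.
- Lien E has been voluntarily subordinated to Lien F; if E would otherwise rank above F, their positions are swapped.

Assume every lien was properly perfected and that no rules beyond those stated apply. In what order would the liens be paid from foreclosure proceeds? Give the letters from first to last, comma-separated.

B, F, A, D, C, E

First, effective dates: D was recorded 127 days after the deed, outside the 60-day window, so it keeps its recording date.
B is an owners-association assessment lien and takes priority over every other lien.
Remaining liens by effective date: E (8/8/2025), A (10/1/2025), D (8/30/2026), C (1/24/2027), F (2/9/2027).
The subordination applies — E was senior to F — so E and F swap.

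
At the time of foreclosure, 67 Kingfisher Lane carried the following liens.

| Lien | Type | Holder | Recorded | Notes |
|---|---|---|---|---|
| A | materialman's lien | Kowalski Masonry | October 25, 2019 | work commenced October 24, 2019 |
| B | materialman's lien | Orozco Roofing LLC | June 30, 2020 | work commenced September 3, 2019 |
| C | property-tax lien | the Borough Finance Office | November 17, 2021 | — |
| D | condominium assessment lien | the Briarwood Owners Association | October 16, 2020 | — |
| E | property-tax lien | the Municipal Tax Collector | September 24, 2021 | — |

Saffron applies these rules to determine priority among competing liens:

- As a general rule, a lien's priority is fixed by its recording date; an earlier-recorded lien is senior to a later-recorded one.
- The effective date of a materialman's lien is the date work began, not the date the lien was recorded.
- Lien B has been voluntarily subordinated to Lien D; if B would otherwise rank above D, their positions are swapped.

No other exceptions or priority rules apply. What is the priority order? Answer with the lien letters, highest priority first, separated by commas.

First, effective dates: A's effective date is October 24, 2019, when work began; B's effective date is September 3, 2019, when work began.
By effective date, earliest first: B (September 3, 2019), A (October 24, 2019), D (October 16, 2020), E (September 24, 2021), C (November 17, 2021).
Because B would otherwise rank above D, the subordination swaps them.

D, A, B, E, C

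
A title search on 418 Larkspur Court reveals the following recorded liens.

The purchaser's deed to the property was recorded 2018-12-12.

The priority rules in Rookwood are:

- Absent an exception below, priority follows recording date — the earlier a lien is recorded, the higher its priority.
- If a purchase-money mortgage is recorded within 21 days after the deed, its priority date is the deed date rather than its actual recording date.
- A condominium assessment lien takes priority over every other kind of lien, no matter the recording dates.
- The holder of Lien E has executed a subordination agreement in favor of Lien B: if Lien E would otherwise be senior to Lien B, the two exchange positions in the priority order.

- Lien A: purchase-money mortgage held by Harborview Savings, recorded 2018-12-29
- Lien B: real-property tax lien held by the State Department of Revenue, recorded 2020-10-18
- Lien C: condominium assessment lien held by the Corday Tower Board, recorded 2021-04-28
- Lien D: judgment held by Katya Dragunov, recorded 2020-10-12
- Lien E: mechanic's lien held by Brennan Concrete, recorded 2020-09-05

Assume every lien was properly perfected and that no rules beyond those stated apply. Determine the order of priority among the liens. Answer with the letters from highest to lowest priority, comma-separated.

C, A, B, D, E

First, effective dates: A relates back to the deed date 2018-12-12.
C is a condominium assessment lien, so it outranks all other liens regardless of date.
Ordering the rest by effective date: A (2018-12-12), E (2020-09-05), D (2020-10-12), B (2020-10-18).
The subordination applies — E was senior to B — so E and B swap.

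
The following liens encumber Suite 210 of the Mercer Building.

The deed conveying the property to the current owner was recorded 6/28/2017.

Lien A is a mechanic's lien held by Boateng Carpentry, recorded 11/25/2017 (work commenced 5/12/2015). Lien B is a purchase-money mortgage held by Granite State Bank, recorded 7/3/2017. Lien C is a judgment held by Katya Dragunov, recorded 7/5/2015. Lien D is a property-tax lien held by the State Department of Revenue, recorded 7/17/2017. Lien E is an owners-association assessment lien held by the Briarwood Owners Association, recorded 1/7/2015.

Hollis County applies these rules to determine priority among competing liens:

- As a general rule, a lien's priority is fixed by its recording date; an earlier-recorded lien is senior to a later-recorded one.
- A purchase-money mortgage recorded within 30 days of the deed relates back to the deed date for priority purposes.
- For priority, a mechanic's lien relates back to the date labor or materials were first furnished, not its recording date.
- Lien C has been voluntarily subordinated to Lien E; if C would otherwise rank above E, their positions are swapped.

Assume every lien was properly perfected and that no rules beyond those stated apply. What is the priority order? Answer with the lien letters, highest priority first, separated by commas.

E, A, C, B, D

Effective dates: A's effective date is 5/12/2015, when work began; B's effective date is the deed date, 6/28/2017.
Sorted by effective date: E (1/7/2015), A (5/12/2015), C (7/5/2015), B (6/28/2017), D (7/17/2017).
C is already junior to E, so the subordination agreement changes nothing.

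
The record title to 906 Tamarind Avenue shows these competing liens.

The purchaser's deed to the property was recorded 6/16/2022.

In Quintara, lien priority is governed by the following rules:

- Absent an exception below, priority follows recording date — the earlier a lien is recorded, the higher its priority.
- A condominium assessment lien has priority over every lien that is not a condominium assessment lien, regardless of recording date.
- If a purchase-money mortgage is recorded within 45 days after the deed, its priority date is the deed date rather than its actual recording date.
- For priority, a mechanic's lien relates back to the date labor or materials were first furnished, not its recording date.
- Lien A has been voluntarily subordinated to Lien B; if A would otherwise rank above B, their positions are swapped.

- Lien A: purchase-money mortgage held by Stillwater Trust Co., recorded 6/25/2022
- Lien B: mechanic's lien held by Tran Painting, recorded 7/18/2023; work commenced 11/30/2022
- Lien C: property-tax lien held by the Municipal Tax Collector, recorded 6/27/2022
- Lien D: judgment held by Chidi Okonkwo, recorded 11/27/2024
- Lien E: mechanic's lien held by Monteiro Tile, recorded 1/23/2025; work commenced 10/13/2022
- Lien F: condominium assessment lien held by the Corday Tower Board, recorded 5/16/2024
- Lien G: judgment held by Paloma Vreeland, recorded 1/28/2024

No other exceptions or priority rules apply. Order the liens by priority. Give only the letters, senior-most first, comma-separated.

F, B, C, E, A, G, D

Effective dates after the stated exceptions: A was recorded within the 45-day window, so its effective date is the deed date 6/16/2022; B relates back to 11/30/2022 (work commenced); E's effective date is 10/13/2022, when work began.
As a condominium assessment lien, F is senior to every other lien.
The other liens, earliest effective date first: A (6/16/2022), C (6/27/2022), E (10/13/2022), B (11/30/2022), G (1/28/2024), D (11/27/2024).
Because A would otherwise rank above B, the subordination swaps them.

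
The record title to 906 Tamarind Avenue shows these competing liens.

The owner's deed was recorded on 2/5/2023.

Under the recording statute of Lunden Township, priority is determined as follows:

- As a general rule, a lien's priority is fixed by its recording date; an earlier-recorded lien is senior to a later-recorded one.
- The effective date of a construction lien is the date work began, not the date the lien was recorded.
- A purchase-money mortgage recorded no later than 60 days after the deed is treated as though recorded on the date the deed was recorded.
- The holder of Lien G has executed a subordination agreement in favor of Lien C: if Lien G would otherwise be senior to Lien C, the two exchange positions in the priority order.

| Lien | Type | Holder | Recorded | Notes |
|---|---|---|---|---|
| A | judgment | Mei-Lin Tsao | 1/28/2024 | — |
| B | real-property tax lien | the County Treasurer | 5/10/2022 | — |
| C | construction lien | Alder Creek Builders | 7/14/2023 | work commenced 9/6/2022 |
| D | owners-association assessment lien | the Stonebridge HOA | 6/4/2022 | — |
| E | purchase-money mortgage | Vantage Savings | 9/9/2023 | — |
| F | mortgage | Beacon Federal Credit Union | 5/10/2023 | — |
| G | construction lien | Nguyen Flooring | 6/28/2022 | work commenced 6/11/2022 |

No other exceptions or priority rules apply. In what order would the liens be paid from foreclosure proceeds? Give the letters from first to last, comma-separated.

Effective dates: C's effective date is 9/6/2022, when work began; E missed the 60-day window (216 days after the deed), so its recording date stands; G is treated as recorded 6/11/2022, the work-commencement date.
Sorted by effective date: B (5/10/2022), D (6/4/2022), G (6/11/2022), C (9/6/2022), F (5/10/2023), E (9/9/2023), A (1/28/2024).
The subordination applies — G was senior to C — so G and C swap.

B, D, C, G, F, E, A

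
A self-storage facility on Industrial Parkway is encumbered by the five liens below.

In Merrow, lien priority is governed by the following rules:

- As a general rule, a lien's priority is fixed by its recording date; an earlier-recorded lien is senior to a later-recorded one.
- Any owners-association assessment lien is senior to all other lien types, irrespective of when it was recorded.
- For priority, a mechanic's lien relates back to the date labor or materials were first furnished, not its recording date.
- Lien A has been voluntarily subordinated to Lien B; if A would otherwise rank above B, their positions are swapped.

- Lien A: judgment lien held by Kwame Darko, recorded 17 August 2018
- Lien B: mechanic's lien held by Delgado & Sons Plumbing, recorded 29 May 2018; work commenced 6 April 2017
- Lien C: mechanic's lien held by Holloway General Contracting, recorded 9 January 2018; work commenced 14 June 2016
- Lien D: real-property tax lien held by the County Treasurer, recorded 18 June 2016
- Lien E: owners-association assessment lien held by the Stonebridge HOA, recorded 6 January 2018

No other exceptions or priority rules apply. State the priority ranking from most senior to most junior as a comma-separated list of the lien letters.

First, effective dates: B is treated as recorded 6 April 2017, the work-commencement date; C is treated as recorded 14 June 2016, the work-commencement date.
As an owners-association assessment lien, E is senior to every other lien.
Among the remaining liens, by effective date: C (14 June 2016), D (18 June 2016), B (6 April 2017), A (17 August 2018).
A already ranks below B; the subordination has no effect.

E, C, D, B, A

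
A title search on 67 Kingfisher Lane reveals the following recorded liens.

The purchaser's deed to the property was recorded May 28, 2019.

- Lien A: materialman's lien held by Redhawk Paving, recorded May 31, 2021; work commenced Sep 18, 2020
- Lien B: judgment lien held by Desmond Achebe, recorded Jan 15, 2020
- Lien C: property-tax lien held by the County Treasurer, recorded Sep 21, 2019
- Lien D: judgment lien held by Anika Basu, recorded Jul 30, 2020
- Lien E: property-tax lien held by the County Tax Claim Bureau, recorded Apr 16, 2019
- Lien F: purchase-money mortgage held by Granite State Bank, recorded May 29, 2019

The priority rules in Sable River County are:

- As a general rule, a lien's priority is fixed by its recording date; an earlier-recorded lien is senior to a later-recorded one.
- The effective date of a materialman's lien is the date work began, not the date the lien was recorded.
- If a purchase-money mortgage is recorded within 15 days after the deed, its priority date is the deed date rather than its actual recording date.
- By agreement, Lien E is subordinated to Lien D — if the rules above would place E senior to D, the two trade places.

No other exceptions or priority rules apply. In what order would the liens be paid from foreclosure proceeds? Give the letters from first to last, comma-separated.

D, F, C, B, E, A

Effective dates: A relates back to Sep 18, 2020 (work commenced); F was recorded within the 15-day window, so its effective date is the deed date May 28, 2019.
By effective date, earliest first: E (Apr 16, 2019), F (May 28, 2019), C (Sep 21, 2019), B (Jan 15, 2020), D (Jul 30, 2020), A (Sep 18, 2020).
E would otherwise be senior to D, so under the subordination agreement E and D exchange positions.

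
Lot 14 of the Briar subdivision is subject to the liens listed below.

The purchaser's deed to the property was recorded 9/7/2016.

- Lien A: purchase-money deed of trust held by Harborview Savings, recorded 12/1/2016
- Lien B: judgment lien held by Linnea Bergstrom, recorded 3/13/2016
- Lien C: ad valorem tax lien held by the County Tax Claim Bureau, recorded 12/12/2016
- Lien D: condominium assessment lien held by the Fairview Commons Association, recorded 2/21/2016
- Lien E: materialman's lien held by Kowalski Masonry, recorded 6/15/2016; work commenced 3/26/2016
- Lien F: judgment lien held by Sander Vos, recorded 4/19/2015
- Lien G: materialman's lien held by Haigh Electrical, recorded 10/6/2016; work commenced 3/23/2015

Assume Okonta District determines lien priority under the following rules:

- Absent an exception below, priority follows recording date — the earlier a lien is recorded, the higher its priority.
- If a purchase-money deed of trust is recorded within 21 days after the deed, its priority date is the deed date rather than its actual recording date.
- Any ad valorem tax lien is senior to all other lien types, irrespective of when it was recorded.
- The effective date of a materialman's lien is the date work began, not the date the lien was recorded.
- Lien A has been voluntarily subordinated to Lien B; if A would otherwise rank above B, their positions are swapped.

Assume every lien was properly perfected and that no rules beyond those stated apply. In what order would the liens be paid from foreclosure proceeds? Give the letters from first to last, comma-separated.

C, G, F, D, B, E, A

Effective dates after the stated exceptions: A missed the 21-day window (85 days after the deed), so its recording date stands; E relates back to 3/26/2016 (work commenced); G relates back to 3/23/2015 (work commenced).
C is an ad valorem tax lien, so it outranks all other liens regardless of date.
The other liens, earliest effective date first: G (3/23/2015), F (4/19/2015), D (2/21/2016), B (3/13/2016), E (3/26/2016), A (12/1/2016).
A is already junior to B, so the subordination agreement changes nothing.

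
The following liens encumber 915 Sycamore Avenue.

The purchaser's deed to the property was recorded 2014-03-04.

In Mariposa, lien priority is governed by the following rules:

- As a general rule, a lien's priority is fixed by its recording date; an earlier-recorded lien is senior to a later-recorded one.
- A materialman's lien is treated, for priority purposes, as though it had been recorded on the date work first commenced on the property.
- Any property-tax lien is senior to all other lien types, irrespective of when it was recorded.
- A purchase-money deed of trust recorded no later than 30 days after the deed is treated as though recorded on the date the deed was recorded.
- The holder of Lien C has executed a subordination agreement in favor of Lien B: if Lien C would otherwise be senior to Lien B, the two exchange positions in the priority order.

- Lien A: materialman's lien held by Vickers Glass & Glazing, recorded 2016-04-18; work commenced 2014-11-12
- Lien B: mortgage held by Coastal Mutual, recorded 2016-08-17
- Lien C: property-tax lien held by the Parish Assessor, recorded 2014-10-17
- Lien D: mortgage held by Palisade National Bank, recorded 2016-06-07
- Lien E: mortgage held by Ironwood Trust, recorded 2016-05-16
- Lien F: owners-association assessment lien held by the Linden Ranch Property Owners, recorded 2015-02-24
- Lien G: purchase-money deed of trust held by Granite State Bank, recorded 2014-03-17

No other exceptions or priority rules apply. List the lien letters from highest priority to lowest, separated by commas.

Effective dates: A's effective date is 2014-11-12, when work began; G was recorded within the 30-day window, so its effective date is the deed date 2014-03-04.
C is a property-tax lien, so it outranks all other liens regardless of date.
Ordering the rest by effective date: G (2014-03-04), A (2014-11-12), F (2015-02-24), E (2016-05-16), D (2016-06-07), B (2016-08-17).
The subordination applies — C was senior to B — so C and B swap.

B, G, A, F, E, D, C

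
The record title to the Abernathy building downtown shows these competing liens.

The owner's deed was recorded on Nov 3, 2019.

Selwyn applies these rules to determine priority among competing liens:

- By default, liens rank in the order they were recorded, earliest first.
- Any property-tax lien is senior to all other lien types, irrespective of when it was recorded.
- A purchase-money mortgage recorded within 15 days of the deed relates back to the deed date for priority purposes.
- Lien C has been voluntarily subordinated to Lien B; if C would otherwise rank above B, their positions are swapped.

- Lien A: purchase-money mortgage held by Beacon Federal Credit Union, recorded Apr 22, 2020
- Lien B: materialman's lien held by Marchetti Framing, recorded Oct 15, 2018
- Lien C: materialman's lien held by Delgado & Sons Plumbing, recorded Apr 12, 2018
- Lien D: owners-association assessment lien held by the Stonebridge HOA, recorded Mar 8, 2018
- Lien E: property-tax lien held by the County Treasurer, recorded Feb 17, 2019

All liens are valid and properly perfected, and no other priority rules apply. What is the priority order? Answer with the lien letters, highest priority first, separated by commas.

E, D, B, C, A

First, effective dates: A missed the 15-day window (171 days after the deed), so its recording date stands.
E, as a property-tax lien, has superpriority and ranks first.
Among the remaining liens, by effective date: D (Mar 8, 2018), C (Apr 12, 2018), B (Oct 15, 2018), A (Apr 22, 2020).
Because C would otherwise rank above B, the subordination swaps them.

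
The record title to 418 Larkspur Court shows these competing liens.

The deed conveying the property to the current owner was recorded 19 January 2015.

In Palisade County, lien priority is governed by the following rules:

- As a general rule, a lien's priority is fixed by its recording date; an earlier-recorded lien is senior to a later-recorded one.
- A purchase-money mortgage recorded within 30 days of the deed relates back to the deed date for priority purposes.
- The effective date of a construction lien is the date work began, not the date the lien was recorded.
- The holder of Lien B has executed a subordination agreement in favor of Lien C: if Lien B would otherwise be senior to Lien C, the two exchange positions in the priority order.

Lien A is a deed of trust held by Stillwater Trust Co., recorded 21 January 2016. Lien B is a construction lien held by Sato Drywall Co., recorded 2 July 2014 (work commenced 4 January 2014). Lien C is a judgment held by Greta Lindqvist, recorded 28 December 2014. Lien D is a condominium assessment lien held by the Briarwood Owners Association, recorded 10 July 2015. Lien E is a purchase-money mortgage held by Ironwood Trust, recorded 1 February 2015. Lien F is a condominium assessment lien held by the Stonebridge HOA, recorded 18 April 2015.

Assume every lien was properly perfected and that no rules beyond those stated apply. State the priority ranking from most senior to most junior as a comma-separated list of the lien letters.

Effective dates after the stated exceptions: B is treated as recorded 4 January 2014, the work-commencement date; E's effective date is the deed date, 19 January 2015.
By effective date, earliest first: B (4 January 2014), C (28 December 2014), E (19 January 2015), F (18 April 2015), D (10 July 2015), A (21 January 2016).
B is senior to C before the subordination, so the two trade places.

C, B, E, F, D, A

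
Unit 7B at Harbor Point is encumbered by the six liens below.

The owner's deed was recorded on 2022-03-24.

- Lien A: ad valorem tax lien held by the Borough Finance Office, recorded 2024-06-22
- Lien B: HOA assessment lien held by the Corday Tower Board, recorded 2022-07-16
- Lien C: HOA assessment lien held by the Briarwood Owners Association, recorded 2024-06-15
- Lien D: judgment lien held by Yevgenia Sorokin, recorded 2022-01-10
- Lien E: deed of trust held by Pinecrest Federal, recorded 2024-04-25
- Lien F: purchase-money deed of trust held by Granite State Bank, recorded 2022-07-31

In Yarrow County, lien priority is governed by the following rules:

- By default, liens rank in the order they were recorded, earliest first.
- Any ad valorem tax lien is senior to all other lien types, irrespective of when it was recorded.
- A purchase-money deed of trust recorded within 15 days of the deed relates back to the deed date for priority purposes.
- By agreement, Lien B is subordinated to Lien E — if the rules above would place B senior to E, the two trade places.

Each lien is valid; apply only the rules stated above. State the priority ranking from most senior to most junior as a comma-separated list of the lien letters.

A, D, E, F, B, C

Effective dates after the stated exceptions: F was recorded 129 days after the deed, outside the 15-day window, so it keeps its recording date.
A is an ad valorem tax lien and takes priority over every other lien.
Ordering the rest by effective date: D (2022-01-10), B (2022-07-16), F (2022-07-31), E (2024-04-25), C (2024-06-15).
Because B would otherwise rank above E, the subordination swaps them.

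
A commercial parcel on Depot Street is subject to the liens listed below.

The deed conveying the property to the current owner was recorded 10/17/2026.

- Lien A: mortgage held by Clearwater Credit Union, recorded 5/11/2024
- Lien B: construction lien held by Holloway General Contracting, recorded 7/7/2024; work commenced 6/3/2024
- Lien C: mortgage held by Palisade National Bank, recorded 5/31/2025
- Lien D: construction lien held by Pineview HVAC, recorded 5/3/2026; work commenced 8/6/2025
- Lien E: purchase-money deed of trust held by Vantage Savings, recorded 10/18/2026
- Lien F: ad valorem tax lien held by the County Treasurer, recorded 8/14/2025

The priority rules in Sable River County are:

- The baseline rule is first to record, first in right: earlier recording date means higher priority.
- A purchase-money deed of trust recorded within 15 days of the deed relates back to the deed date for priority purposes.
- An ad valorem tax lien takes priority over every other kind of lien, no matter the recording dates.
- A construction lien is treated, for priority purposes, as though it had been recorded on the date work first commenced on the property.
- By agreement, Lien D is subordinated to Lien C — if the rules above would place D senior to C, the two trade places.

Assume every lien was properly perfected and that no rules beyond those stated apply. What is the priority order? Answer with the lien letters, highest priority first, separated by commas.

First, effective dates: B's effective date is 6/3/2024, when work began; D is treated as recorded 8/6/2025, the work-commencement date; E's effective date is the deed date, 10/17/2026.
As an ad valorem tax lien, F is senior to every other lien.
The other liens, earliest effective date first: A (5/11/2024), B (6/3/2024), C (5/31/2025), D (8/6/2025), E (10/17/2026).
Since D is not senior to C, the subordination leaves the order unchanged.

F, A, B, C, D, E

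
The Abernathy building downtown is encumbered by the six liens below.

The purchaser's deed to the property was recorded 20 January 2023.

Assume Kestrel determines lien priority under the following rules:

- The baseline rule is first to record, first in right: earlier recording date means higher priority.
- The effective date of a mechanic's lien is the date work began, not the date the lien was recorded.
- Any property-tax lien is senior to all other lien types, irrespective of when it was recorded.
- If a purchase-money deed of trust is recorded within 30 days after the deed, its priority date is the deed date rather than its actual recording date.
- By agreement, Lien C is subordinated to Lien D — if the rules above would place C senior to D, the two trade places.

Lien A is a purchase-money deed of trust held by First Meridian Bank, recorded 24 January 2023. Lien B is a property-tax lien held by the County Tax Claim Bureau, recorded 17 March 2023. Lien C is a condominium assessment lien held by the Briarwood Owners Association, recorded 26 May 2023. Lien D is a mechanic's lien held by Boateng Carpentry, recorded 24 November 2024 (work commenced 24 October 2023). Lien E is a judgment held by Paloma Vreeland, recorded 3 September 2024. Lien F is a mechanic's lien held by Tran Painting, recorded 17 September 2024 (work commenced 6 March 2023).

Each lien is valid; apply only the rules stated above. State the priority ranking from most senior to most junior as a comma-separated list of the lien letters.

B, A, F, D, C, E

First, effective dates: A was recorded within the 30-day window, so its effective date is the deed date 20 January 2023; D's effective date is 24 October 2023, when work began; F is treated as recorded 6 March 2023, the work-commencement date.
B, as a property-tax lien, has superpriority and ranks first.
The other liens, earliest effective date first: A (20 January 2023), F (6 March 2023), C (26 May 2023), D (24 October 2023), E (3 September 2024).
C would otherwise be senior to D, so under the subordination agreement C and D exchange positions.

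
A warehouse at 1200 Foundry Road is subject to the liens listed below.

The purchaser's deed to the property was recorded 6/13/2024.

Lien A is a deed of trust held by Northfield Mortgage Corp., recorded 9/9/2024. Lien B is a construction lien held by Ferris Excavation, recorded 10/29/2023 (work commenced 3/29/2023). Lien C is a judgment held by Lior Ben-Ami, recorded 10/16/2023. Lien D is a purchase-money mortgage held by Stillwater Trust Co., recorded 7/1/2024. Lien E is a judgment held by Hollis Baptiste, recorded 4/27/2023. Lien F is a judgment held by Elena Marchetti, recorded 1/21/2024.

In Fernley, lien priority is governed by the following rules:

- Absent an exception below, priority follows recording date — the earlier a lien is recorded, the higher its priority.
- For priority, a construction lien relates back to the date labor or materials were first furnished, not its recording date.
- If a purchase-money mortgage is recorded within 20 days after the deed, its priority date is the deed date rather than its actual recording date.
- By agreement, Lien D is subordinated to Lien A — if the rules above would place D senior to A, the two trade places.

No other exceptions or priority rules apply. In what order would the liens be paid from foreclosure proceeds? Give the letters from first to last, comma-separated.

B, E, C, F, A, D

Adjusting effective dates: B is treated as recorded 3/29/2023, the work-commencement date; D relates back to the deed date 6/13/2024.
By effective date, earliest first: B (3/29/2023), E (4/27/2023), C (10/16/2023), F (1/21/2024), D (6/13/2024), A (9/9/2024).
D would otherwise be senior to A, so under the subordination agreement D and A exchange positions.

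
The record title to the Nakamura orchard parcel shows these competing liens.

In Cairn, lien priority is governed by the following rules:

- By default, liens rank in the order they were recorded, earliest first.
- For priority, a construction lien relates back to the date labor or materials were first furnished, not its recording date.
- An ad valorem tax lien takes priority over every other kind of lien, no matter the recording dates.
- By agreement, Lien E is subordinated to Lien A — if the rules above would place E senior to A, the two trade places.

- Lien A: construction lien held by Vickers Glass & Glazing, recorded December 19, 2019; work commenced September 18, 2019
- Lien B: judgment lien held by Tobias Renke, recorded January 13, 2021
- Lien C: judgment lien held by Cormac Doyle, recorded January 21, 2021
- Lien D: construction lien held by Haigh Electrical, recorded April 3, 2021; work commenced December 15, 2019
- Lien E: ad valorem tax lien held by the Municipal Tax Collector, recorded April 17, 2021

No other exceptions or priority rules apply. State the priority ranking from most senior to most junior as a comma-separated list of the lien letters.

Effective dates after the stated exceptions: A relates back to September 18, 2019 (work commenced); D's effective date is December 15, 2019, when work began.
As an ad valorem tax lien, E is senior to every other lien.
The other liens, earliest effective date first: A (September 18, 2019), D (December 15, 2019), B (January 13, 2021), C (January 21, 2021).
E is senior to A before the subordination, so the two trade places.

A, E, D, B, C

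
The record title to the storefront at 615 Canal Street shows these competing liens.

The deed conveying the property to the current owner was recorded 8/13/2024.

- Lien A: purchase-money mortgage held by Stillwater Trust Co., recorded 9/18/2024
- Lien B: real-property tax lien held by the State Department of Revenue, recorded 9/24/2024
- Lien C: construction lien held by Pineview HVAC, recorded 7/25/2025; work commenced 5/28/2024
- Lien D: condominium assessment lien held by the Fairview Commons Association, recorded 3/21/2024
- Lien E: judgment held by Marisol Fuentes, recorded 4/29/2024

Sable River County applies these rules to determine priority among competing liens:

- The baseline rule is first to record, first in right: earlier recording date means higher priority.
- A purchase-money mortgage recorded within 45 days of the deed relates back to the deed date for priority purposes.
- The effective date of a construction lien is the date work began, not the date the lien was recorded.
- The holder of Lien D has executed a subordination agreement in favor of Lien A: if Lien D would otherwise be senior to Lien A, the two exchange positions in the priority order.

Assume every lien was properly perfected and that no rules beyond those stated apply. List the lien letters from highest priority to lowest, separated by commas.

Effective dates: A was recorded within the 45-day window, so its effective date is the deed date 8/13/2024; C's effective date is 5/28/2024, when work began.
By effective date, earliest first: D (3/21/2024), E (4/29/2024), C (5/28/2024), A (8/13/2024), B (9/24/2024).
D would otherwise be senior to A, so under the subordination agreement D and A exchange positions.

A, E, C, D, B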